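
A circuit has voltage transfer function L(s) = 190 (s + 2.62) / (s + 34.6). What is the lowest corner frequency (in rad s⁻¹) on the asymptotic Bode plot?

Break frequencies occur at each pole and zero magnitude: 2.62 rad s⁻¹, 34.6 rad s⁻¹.
The lowest is 2.62 rad s⁻¹.

2.62 rad s⁻¹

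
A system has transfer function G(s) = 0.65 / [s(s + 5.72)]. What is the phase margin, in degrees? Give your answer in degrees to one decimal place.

Gain crossover: |G(jω)| = 1 at ω ≈ 0.114 rad/s.
∠G(j0.114) = −90° − arctan(0.114/5.72) ≈ -91.14°
PM = 180° + (-91.14°) = 88.86°

88.9°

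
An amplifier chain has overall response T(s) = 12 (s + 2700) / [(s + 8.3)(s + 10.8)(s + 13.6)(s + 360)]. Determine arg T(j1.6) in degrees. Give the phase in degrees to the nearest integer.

∠(j1.6 + 2700) = arctan(1.6/2700) = 0.03°
∠(j1.6 + 8.3) = arctan(1.6/8.3) = 10.91°
∠(j1.6 + 10.8) = arctan(1.6/10.8) = 8.43°
∠(j1.6 + 13.6) = arctan(1.6/13.6) = 6.71°
∠(j1.6 + 360) = arctan(1.6/360) = 0.25°
∠T(j1.6) = 0.03° − (10.91° + 8.43° + 6.71° + 0.25°) = -26.27°

-26°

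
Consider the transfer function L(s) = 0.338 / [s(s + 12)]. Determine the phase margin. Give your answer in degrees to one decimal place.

89.9°

Gain crossover: |L(jω)| = 1 at ω ≈ 0.0282 rad/sec.
∠L(j0.0282) = −90° − arctan(0.0282/12) ≈ -90.13°
PM = 180° + (-90.13°) = 89.87°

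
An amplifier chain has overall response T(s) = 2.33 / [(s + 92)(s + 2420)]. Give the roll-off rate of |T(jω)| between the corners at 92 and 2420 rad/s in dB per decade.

In this band the factors already past their corner are: pole at 92; net slope = -20 dB/decade.

-20 dB/decade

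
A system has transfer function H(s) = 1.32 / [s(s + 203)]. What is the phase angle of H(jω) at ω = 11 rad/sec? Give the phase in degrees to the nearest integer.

∠(j11 + 203) = arctan(11/203) = 3.10°
∠(j11) = 90.00°
∠H(j11) = − (3.10° + 90.00°) = -93.10°

-93°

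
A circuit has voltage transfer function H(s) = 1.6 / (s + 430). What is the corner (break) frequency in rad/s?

430 rad/s

The single real pole at s = −430 gives a corner at ω = 430 rad/s.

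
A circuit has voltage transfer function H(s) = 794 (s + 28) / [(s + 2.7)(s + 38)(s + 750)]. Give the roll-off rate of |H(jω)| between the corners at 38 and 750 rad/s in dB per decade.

-20 dB/decade

In this band the factors already past their corner are: zero at 28, pole at 2.7, pole at 38; net slope = -20 dB/decade.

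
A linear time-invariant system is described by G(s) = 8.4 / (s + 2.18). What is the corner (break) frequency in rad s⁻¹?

The single real pole at s = −2.18 gives a corner at ω = 2.18 rad s⁻¹.

2.18 rad s⁻¹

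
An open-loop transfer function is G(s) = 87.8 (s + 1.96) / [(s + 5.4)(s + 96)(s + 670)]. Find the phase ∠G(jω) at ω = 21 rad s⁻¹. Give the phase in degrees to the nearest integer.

-5°

∠(j21 + 1.96) = arctan(21/1.96) = 84.67°
∠(j21 + 5.4) = arctan(21/5.4) = 75.58°
∠(j21 + 96) = arctan(21/96) = 12.34°
∠(j21 + 670) = arctan(21/670) = 1.80°
∠G(j21) = 84.67° − (75.58° + 12.34° + 1.80°) = -5.05°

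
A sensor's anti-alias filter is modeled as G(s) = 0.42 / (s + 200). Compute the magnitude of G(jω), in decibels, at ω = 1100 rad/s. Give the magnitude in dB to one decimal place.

|j1100 + 200| = √(1100² + 200²) = 1118
|G(j1100)| = 0.42 / 1118 = 0.00037566
20 log₁₀(0.00037566) = -68.50 dB

-68.5 dB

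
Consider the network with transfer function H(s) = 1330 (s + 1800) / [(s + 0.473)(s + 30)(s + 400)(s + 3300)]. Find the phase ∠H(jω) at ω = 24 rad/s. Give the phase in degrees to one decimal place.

∠(j24 + 1800) = arctan(24/1800) = 0.76°
∠(j24 + 0.473) = arctan(24/0.473) = 88.87°
∠(j24 + 30) = arctan(24/30) = 38.66°
∠(j24 + 400) = arctan(24/400) = 3.43°
∠(j24 + 3300) = arctan(24/3300) = 0.42°
∠H(j24) = 0.76° − (88.87° + 38.66° + 3.43° + 0.42°) = -130.62°

-130.6°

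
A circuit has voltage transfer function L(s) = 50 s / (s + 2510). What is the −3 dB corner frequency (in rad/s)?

2510 rad/s

For a single-pole high-pass, the −3 dB point is at the pole: ω = 2510 rad/s.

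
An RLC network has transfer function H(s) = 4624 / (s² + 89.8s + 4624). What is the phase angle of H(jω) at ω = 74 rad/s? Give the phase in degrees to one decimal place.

-97.3°

∠[(j74)² + 89.8(j74) + 4624] = ∠[-852 + j6645.2] = 97.31°
∠H(j74) = −97.31° = -97.31°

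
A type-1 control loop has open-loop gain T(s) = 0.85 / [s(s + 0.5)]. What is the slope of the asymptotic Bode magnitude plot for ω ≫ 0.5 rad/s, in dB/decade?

With 0 zeros and 2 poles, the high-frequency asymptotic slope is 20 × (0 − 2) = -40 dB/decade.

-40 dB/decade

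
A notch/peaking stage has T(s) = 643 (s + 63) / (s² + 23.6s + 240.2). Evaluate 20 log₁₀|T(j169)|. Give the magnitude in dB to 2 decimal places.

12.16 dB

|j169 + 63| = √(169² + 63²) = 180.4
|(j169)² + 23.6(j169) + 240.2| = |-28321 + j3988.4| = 2.86e+04
|T(j169)| = 643 × 180.4 / 2.86e+04 = 4.0549
20 log₁₀(4.0549) = 12.160 dB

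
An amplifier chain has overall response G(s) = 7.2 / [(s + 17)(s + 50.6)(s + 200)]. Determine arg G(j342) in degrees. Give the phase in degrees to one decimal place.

∠(j342 + 17) = arctan(342/17) = 87.15°
∠(j342 + 50.6) = arctan(342/50.6) = 81.58°
∠(j342 + 200) = arctan(342/200) = 59.68°
∠G(j342) = − (87.15° + 81.58° + 59.68°) = -228.42°

-228.4 deg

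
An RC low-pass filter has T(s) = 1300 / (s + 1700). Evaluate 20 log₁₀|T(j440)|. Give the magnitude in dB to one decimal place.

|j440 + 1700| = √(440² + 1700²) = 1756
|T(j440)| = 1300 / 1756 = 0.74031
20 log₁₀(0.74031) = -2.61 dB

-2.6 dB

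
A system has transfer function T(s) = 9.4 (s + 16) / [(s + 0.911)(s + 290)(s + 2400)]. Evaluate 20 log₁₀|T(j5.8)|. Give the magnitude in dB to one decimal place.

-88.1 dB

|j5.8 + 16| = √(5.8² + 16²) = 17.02
|j5.8 + 0.911| = √(5.8² + 0.911²) = 5.871
|j5.8 + 290| = √(5.8² + 290²) = 290.1
|j5.8 + 2400| = √(5.8² + 2400²) = 2400
|T(j5.8)| = 9.4 × 17.02 / (5.871 × 290.1 × 2400) = 3.9142e-05
20 log₁₀(3.9142e-05) = -88.15 dB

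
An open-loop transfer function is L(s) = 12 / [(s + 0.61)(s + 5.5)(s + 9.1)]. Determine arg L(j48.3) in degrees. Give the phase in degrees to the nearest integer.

-252°

∠(j48.3 + 0.61) = arctan(48.3/0.61) = 89.28°
∠(j48.3 + 5.5) = arctan(48.3/5.5) = 83.50°
∠(j48.3 + 9.1) = arctan(48.3/9.1) = 79.33°
∠L(j48.3) = − (89.28° + 83.50° + 79.33°) = -252.11°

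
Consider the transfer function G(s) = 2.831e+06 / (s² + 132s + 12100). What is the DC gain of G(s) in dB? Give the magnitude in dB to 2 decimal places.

47.38 dB

G(0) = 2.831e+06 / 12100 = 233.97
20 log₁₀(233.97) = 47.383 dB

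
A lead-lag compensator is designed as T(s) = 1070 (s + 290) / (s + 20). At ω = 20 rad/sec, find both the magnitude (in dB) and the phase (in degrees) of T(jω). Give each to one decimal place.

|j20 + 290| = √(20² + 290²) = 290.7
|j20 + 20| = √(20² + 20²) = 28.28
|T(j20)| = 1070 × 290.7 / 28.28 = 10997
20 log₁₀(10997) = 80.83 dB
∠(j20 + 290) = arctan(20/290) = 3.95°
∠(j20 + 20) = arctan(20/20) = 45.00°
∠T(j20) = 3.95° − 45.00° = -41.05°

|T| = 80.8 dB, ∠T = -41.1°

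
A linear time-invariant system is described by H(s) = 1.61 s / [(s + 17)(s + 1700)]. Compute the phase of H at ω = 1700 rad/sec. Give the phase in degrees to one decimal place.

∠(j1700) = 90.00°
∠(j1700 + 17) = arctan(1700/17) = 89.43°
∠(j1700 + 1700) = arctan(1700/1700) = 45.00°
∠H(j1700) = 90.00° − (89.43° + 45.00°) = -44.43°

-44.4°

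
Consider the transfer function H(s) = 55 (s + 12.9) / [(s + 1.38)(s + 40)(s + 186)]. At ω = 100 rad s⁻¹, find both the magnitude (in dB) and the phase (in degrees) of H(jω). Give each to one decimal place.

|j100 + 12.9| = √(100² + 12.9²) = 100.8
|j100 + 1.38| = √(100² + 1.38²) = 100
|j100 + 40| = √(100² + 40²) = 107.7
|j100 + 186| = √(100² + 186²) = 211.2
|H(j100)| = 55 × 100.8 / (100 × 107.7 × 211.2) = 0.002438
20 log₁₀(0.002438) = -52.26 dB
∠(j100 + 12.9) = arctan(100/12.9) = 82.65°
∠(j100 + 1.38) = arctan(100/1.38) = 89.21°
∠(j100 + 40) = arctan(100/40) = 68.20°
∠(j100 + 186) = arctan(100/186) = 28.26°
∠H(j100) = 82.65° − (89.21° + 68.20° + 28.26°) = -103.02°

|H| = -52.3 dB, ∠H = -103.0°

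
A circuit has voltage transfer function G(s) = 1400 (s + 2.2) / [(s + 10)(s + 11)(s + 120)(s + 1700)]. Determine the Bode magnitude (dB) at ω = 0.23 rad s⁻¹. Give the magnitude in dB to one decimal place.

-77.2 dB

|j0.23 + 2.2| = √(0.23² + 2.2²) = 2.212
|j0.23 + 10| = √(0.23² + 10²) = 10
|j0.23 + 11| = √(0.23² + 11²) = 11
|j0.23 + 120| = √(0.23² + 120²) = 120
|j0.23 + 1700| = √(0.23² + 1700²) = 1700
|G(j0.23)| = 1400 × 2.212 / (10 × 11 × 120 × 1700) = 0.00013794
20 log₁₀(0.00013794) = -77.21 dB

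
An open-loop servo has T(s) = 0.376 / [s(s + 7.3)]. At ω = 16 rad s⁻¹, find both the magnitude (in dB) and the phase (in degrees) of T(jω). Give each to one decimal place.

|T| = -57.5 dB, ∠T = -155.5°

|j16 + 7.3| = √(16² + 7.3²) = 17.59
|j16| = 16
|T(j16)| = 0.376 / (17.59 × 16) = 0.0013362
20 log₁₀(0.0013362) = -57.48 dB
∠(j16 + 7.3) = arctan(16/7.3) = 65.48°
∠(j16) = 90.00°
∠T(j16) = − (65.48° + 90.00°) = -155.48°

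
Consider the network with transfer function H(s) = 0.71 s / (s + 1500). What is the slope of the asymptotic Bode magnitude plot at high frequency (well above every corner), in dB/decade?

With 1 zero and 1 pole, the high-frequency asymptotic slope is 20 × (1 − 1) = 0 dB/decade.

0 dB/decade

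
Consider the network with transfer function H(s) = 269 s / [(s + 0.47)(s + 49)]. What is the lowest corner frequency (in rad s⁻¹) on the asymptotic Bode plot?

Break frequencies occur at each pole and zero magnitude: 0.47 rad s⁻¹, 49 rad s⁻¹.
The lowest is 0.47 rad s⁻¹.

0.47 rad s⁻¹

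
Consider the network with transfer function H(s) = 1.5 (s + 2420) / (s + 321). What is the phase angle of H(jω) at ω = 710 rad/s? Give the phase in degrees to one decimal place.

∠(j710 + 2420) = arctan(710/2420) = 16.35°
∠(j710 + 321) = arctan(710/321) = 65.67°
∠H(j710) = 16.35° − 65.67° = -49.32°

-49.3°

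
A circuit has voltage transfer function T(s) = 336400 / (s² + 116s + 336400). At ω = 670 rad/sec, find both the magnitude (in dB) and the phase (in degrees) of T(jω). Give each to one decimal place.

|T| = 7.8 dB, ∠T = -145.4 deg

|(j670)² + 116(j670) + 336400| = |-1.125e+05 + j77720| = 1.367e+05
|T(j670)| = 336400 / 1.367e+05 = 2.4602
20 log₁₀(2.4602) = 7.82 dB
∠[(j670)² + 116(j670) + 336400] = ∠[-1.125e+05 + j77720] = 145.36°
∠T(j670) = −145.36° = -145.36°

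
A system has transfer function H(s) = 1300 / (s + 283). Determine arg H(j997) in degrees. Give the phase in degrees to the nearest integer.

-74°

∠(j997 + 283) = arctan(997/283) = 74.15°
∠H(j997) = −74.15° = -74.15°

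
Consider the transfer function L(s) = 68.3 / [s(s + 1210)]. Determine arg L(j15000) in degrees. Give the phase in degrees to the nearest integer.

∠(j15000 + 1210) = arctan(15000/1210) = 85.39°
∠(j15000) = 90.00°
∠L(j15000) = − (85.39° + 90.00°) = -175.39°

-175 deg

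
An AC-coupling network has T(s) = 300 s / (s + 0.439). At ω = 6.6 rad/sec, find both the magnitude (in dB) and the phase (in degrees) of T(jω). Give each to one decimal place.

|T| = 49.5 dB, ∠T = 3.8 deg

|j6.6| = 6.6
|j6.6 + 0.439| = √(6.6² + 0.439²) = 6.615
|T(j6.6)| = 300 × 6.6 / 6.615 = 299.34
20 log₁₀(299.34) = 49.52 dB
∠(j6.6) = 90.00°
∠(j6.6 + 0.439) = arctan(6.6/0.439) = 86.19°
∠T(j6.6) = 90.00° − 86.19° = 3.81°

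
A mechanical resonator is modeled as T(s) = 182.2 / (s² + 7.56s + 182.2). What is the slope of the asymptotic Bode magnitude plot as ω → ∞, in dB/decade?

With 0 zeros and 2 poles, the high-frequency asymptotic slope is 20 × (0 − 2) = -40 dB/decade.

-40 dB/decade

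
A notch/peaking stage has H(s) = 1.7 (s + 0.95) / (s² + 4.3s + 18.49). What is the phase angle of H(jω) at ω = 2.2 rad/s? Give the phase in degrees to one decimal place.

31.9°

∠(j2.2 + 0.95) = arctan(2.2/0.95) = 66.64°
∠[(j2.2)² + 4.3(j2.2) + 18.49] = ∠[13.65 + j9.46] = 34.72°
∠H(j2.2) = 66.64° − 34.72° = 31.92°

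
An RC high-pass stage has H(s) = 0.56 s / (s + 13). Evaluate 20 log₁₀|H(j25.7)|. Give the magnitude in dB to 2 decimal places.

-6.03 dB

|j25.7| = 25.7
|j25.7 + 13| = √(25.7² + 13²) = 28.8
|H(j25.7)| = 0.56 × 25.7 / 28.8 = 0.49971
20 log₁₀(0.49971) = -6.026 dB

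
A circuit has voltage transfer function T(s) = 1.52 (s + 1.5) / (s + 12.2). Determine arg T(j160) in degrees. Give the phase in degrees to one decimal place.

3.8°

∠(j160 + 1.5) = arctan(160/1.5) = 89.46°
∠(j160 + 12.2) = arctan(160/12.2) = 85.64°
∠T(j160) = 89.46° − 85.64° = 3.82°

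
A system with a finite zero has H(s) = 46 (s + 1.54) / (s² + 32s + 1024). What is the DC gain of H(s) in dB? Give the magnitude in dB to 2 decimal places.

-23.20 dB

H(0) = 46 × 1.54 / 1024 = 0.06918
20 log₁₀(0.06918) = -23.200 dB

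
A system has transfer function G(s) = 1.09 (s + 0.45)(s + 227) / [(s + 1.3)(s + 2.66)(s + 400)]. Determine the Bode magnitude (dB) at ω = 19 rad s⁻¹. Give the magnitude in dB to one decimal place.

|j19 + 0.45| = √(19² + 0.45²) = 19.01
|j19 + 227| = √(19² + 227²) = 227.8
|j19 + 1.3| = √(19² + 1.3²) = 19.04
|j19 + 2.66| = √(19² + 2.66²) = 19.19
|j19 + 400| = √(19² + 400²) = 400.5
|G(j19)| = 1.09 × 19.01 × 227.8 / (19.04 × 19.19 × 400.5) = 0.032252
20 log₁₀(0.032252) = -29.83 dB

-29.8 dB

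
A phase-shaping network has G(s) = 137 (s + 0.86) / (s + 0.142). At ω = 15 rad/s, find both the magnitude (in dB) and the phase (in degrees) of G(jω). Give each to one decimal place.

|j15 + 0.86| = √(15² + 0.86²) = 15.02
|j15 + 0.142| = √(15² + 0.142²) = 15
|G(j15)| = 137 × 15.02 / 15 = 137.22
20 log₁₀(137.22) = 42.75 dB
∠(j15 + 0.86) = arctan(15/0.86) = 86.72°
∠(j15 + 0.142) = arctan(15/0.142) = 89.46°
∠G(j15) = 86.72° − 89.46° = -2.74°

|G| = 42.7 dB, ∠G = -2.7 deg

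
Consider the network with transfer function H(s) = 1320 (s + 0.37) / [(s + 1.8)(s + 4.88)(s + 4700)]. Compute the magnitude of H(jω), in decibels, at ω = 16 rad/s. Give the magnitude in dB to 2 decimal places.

|j16 + 0.37| = √(16² + 0.37²) = 16
|j16 + 1.8| = √(16² + 1.8²) = 16.1
|j16 + 4.88| = √(16² + 4.88²) = 16.73
|j16 + 4700| = √(16² + 4700²) = 4700
|H(j16)| = 1320 × 16 / (16.1 × 16.73 × 4700) = 0.016689
20 log₁₀(0.016689) = -35.552 dB

-35.55 dB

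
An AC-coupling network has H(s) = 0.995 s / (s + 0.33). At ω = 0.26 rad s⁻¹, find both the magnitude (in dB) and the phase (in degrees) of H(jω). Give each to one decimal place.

|H| = -4.2 dB, ∠H = 51.8°

|j0.26| = 0.26
|j0.26 + 0.33| = √(0.26² + 0.33²) = 0.4201
|H(j0.26)| = 0.995 × 0.26 / 0.4201 = 0.61578
20 log₁₀(0.61578) = -4.21 dB
∠(j0.26) = 90.00°
∠(j0.26 + 0.33) = arctan(0.26/0.33) = 38.23°
∠H(j0.26) = 90.00° − 38.23° = 51.77°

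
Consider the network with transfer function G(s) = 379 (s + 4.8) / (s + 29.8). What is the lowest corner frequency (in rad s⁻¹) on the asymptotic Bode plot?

Break frequencies occur at each pole and zero magnitude: 4.8 rad s⁻¹, 29.8 rad s⁻¹.
The lowest is 4.8 rad s⁻¹.

4.8 rad s⁻¹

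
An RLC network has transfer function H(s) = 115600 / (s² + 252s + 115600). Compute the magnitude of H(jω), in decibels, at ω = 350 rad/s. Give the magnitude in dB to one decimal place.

|(j350)² + 252(j350) + 115600| = |-6900 + j88200| = 8.847e+04
|H(j350)| = 115600 / 8.847e+04 = 1.3067
20 log₁₀(1.3067) = 2.32 dB

2.3 dB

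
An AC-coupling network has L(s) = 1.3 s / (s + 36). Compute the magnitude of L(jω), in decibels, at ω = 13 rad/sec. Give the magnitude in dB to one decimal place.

-7.1 dB

|j13| = 13
|j13 + 36| = √(13² + 36²) = 38.28
|L(j13)| = 1.3 × 13 / 38.28 = 0.44154
20 log₁₀(0.44154) = -7.10 dB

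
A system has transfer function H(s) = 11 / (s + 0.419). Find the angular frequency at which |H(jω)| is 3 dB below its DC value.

0.419 rad/sec

For a single-pole low-pass, the −3 dB point is at the pole: ω = 0.419 rad/sec.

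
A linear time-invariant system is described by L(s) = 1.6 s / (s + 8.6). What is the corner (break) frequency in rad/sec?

8.6 rad/sec

The single real pole at s = −8.6 gives a corner at ω = 8.6 rad/sec.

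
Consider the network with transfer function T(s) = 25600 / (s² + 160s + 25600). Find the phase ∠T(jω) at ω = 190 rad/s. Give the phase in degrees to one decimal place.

-109.1 deg

∠[(j190)² + 160(j190) + 25600] = ∠[-10500 + j30400] = 109.05°
∠T(j190) = −109.05° = -109.05°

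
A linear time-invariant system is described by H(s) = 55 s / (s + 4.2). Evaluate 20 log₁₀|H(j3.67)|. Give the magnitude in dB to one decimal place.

|j3.67| = 3.67
|j3.67 + 4.2| = √(3.67² + 4.2²) = 5.578
|H(j3.67)| = 55 × 3.67 / 5.578 = 36.19
20 log₁₀(36.19) = 31.17 dB

31.2 dB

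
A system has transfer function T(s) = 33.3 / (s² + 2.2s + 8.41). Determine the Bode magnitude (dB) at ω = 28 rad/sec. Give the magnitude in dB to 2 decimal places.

-27.37 dB

|(j28)² + 2.2(j28) + 8.41| = |-775.59 + j61.6| = 778
|T(j28)| = 33.3 / 778 = 0.0428
20 log₁₀(0.0428) = -27.371 dB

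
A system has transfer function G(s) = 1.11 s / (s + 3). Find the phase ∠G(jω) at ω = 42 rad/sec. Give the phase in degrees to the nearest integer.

4 deg

∠(j42) = 90.00°
∠(j42 + 3) = arctan(42/3) = 85.91°
∠G(j42) = 90.00° − 85.91° = 4.09°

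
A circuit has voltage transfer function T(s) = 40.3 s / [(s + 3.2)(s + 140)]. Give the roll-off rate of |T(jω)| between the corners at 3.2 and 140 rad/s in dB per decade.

0 dB/decade

In this band the factors already past their corner are: 1 differentiator zero, pole at 3.2; net slope = 0 dB/decade.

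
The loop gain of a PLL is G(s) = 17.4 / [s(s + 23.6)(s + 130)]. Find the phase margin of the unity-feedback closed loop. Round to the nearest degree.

Gain crossover: |G(jω)| = 1 at ω ≈ 0.00567 rad/s.
∠G(j0.00567) = −90° − arctan(0.00567/23.6) − arctan(0.00567/130) ≈ -90.02°
PM = 180° + (-90.02°) = 89.98°

90°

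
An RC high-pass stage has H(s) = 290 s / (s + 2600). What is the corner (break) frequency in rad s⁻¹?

The single real pole at s = −2600 gives a corner at ω = 2600 rad s⁻¹.

2600 rad s⁻¹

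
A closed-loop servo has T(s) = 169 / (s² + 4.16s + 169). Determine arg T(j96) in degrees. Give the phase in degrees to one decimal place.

∠[(j96)² + 4.16(j96) + 169] = ∠[-9047 + j399.36] = 177.47°
∠T(j96) = −177.47° = -177.47°

-177.5°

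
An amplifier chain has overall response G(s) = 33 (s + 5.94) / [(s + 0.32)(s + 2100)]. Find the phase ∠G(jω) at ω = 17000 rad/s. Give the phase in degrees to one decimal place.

∠(j17000 + 5.94) = arctan(17000/5.94) = 89.98°
∠(j17000 + 0.32) = arctan(17000/0.32) = 90.00°
∠(j17000 + 2100) = arctan(17000/2100) = 82.96°
∠G(j17000) = 89.98° − (90.00° + 82.96°) = -82.98°

-83.0 deg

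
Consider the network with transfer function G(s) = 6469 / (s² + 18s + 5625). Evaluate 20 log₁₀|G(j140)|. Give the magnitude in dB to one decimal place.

-6.8 dB

|(j140)² + 18(j140) + 5625| = |-13975 + j2520| = 1.42e+04
|G(j140)| = 6469 / 1.42e+04 = 0.45555
20 log₁₀(0.45555) = -6.83 dB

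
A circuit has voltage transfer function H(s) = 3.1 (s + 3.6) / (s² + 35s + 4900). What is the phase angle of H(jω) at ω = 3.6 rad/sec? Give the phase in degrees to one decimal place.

43.5°

∠(j3.6 + 3.6) = arctan(3.6/3.6) = 45.00°
∠[(j3.6)² + 35(j3.6) + 4900] = ∠[4887 + j126] = 1.48°
∠H(j3.6) = 45.00° − 1.48° = 43.52°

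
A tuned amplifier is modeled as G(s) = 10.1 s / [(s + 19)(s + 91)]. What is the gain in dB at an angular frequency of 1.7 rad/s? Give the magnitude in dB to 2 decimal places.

|j1.7| = 1.7
|j1.7 + 19| = √(1.7² + 19²) = 19.08
|j1.7 + 91| = √(1.7² + 91²) = 91.02
|G(j1.7)| = 10.1 × 1.7 / (19.08 × 91.02) = 0.0098894
20 log₁₀(0.0098894) = -40.097 dB

-40.10 dB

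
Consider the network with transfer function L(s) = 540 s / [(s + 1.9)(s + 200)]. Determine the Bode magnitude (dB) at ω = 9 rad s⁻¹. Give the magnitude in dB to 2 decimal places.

|j9| = 9
|j9 + 1.9| = √(9² + 1.9²) = 9.198
|j9 + 200| = √(9² + 200²) = 200.2
|L(j9)| = 540 × 9 / (9.198 × 200.2) = 2.6391
20 log₁₀(2.6391) = 8.429 dB

8.43 dB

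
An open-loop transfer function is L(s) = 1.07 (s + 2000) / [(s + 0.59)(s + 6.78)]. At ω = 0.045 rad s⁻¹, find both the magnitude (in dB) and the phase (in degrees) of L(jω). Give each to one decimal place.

|L| = 54.5 dB, ∠L = -4.7 deg

|j0.045 + 2000| = √(0.045² + 2000²) = 2000
|j0.045 + 0.59| = √(0.045² + 0.59²) = 0.5917
|j0.045 + 6.78| = √(0.045² + 6.78²) = 6.78
|L(j0.045)| = 1.07 × 2000 / (0.5917 × 6.78) = 533.41
20 log₁₀(533.41) = 54.54 dB
∠(j0.045 + 2000) = arctan(0.045/2000) = 0.00°
∠(j0.045 + 0.59) = arctan(0.045/0.59) = 4.36°
∠(j0.045 + 6.78) = arctan(0.045/6.78) = 0.38°
∠L(j0.045) = 0.00° − (4.36° + 0.38°) = -4.74°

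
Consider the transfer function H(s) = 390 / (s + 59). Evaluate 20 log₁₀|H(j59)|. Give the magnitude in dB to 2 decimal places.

13.39 dB

|j59 + 59| = √(59² + 59²) = 83.44
|H(j59)| = 390 / 83.44 = 4.6741
20 log₁₀(4.6741) = 13.394 dB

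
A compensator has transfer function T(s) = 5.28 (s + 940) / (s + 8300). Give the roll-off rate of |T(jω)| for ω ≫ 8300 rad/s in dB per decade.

With 1 zero and 1 pole, the high-frequency asymptotic slope is 20 × (1 − 1) = 0 dB/decade.

0 dB/decade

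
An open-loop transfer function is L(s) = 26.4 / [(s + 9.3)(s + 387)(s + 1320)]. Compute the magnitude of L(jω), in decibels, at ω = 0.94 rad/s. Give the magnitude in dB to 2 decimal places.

|j0.94 + 9.3| = √(0.94² + 9.3²) = 9.347
|j0.94 + 387| = √(0.94² + 387²) = 387
|j0.94 + 1320| = √(0.94² + 1320²) = 1320
|L(j0.94)| = 26.4 / (9.347 × 387 × 1320) = 5.5288e-06
20 log₁₀(5.5288e-06) = -105.147 dB

-105.15 dB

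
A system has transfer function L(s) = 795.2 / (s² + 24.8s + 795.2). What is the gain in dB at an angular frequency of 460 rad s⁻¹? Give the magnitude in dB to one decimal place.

|(j460)² + 24.8(j460) + 795.2| = |-2.108e+05 + j11408| = 2.111e+05
|L(j460)| = 795.2 / 2.111e+05 = 0.0037667
20 log₁₀(0.0037667) = -48.48 dB

-48.5 dB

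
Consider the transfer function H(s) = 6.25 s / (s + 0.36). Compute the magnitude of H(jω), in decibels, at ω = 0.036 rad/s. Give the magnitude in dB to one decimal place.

|j0.036| = 0.036
|j0.036 + 0.36| = √(0.036² + 0.36²) = 0.3618
|H(j0.036)| = 6.25 × 0.036 / 0.3618 = 0.6219
20 log₁₀(0.6219) = -4.13 dB

-4.1 dB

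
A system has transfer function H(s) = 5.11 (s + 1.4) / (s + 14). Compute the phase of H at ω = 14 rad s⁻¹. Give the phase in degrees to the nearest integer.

39°

∠(j14 + 1.4) = arctan(14/1.4) = 84.29°
∠(j14 + 14) = arctan(14/14) = 45.00°
∠H(j14) = 84.29° − 45.00° = 39.29°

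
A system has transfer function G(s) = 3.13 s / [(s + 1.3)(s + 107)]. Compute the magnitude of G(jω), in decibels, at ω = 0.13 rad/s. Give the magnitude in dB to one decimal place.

|j0.13| = 0.13
|j0.13 + 1.3| = √(0.13² + 1.3²) = 1.306
|j0.13 + 107| = √(0.13² + 107²) = 107
|G(j0.13)| = 3.13 × 0.13 / (1.306 × 107) = 0.0029107
20 log₁₀(0.0029107) = -50.72 dB

-50.7 dB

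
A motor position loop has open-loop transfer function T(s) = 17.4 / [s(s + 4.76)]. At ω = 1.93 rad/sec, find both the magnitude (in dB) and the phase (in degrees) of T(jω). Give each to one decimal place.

|j1.93 + 4.76| = √(1.93² + 4.76²) = 5.136
|j1.93| = 1.93
|T(j1.93)| = 17.4 / (5.136 × 1.93) = 1.7552
20 log₁₀(1.7552) = 4.89 dB
∠(j1.93 + 4.76) = arctan(1.93/4.76) = 22.07°
∠(j1.93) = 90.00°
∠T(j1.93) = − (22.07° + 90.00°) = -112.07°

|T| = 4.9 dB, ∠T = -112.1°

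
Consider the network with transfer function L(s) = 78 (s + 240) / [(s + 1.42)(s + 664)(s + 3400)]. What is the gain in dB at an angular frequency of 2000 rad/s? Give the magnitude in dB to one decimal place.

|j2000 + 240| = √(2000² + 240²) = 2014
|j2000 + 1.42| = √(2000² + 1.42²) = 2000
|j2000 + 664| = √(2000² + 664²) = 2107
|j2000 + 3400| = √(2000² + 3400²) = 3945
|L(j2000)| = 78 × 2014 / (2000 × 2107 × 3945) = 9.4506e-06
20 log₁₀(9.4506e-06) = -100.49 dB

-100.5 dB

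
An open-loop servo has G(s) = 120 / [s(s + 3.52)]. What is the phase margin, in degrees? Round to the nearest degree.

Gain crossover: |G(jω)| = 1 at ω ≈ 10.7 rad/s.
∠G(j10.7) = −90° − arctan(10.7/3.52) ≈ -161.75°
PM = 180° + (-161.75°) = 18.25°

18°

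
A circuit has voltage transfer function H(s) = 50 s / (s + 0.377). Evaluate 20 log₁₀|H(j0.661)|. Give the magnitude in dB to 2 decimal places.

|j0.661| = 0.661
|j0.661 + 0.377| = √(0.661² + 0.377²) = 0.761
|H(j0.661)| = 50 × 0.661 / 0.761 = 43.432
20 log₁₀(43.432) = 32.756 dB

32.76 dB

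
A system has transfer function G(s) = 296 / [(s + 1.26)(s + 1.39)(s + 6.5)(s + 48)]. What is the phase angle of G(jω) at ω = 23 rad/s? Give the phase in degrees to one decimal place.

∠(j23 + 1.26) = arctan(23/1.26) = 86.86°
∠(j23 + 1.39) = arctan(23/1.39) = 86.54°
∠(j23 + 6.5) = arctan(23/6.5) = 74.22°
∠(j23 + 48) = arctan(23/48) = 25.60°
∠G(j23) = − (86.86° + 86.54° + 74.22° + 25.60°) = -273.23°

-273.2°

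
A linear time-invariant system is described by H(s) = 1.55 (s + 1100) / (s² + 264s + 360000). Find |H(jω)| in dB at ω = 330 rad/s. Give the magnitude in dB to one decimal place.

-43.5 dB

|j330 + 1100| = √(330² + 1100²) = 1148
|(j330)² + 264(j330) + 360000| = |2.511e+05 + j87120| = 2.658e+05
|H(j330)| = 1.55 × 1148 / 2.658e+05 = 0.0066974
20 log₁₀(0.0066974) = -43.48 dB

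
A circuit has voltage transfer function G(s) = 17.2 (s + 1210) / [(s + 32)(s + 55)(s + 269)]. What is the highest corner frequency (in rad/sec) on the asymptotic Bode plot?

1210 rad/sec

Break frequencies occur at each pole and zero magnitude: 32 rad/sec, 55 rad/sec, 269 rad/sec, 1210 rad/sec.
The highest is 1210 rad/sec.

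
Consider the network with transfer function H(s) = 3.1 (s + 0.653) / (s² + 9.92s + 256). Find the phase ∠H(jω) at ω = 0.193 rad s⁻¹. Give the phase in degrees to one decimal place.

16.0°

∠(j0.193 + 0.653) = arctan(0.193/0.653) = 16.47°
∠[(j0.193)² + 9.92(j0.193) + 256] = ∠[255.96 + j1.9146] = 0.43°
∠H(j0.193) = 16.47° − 0.43° = 16.04°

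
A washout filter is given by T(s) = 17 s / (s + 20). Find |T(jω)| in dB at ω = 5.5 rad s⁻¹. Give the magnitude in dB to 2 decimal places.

13.08 dB

|j5.5| = 5.5
|j5.5 + 20| = √(5.5² + 20²) = 20.74
|T(j5.5)| = 17 × 5.5 / 20.74 = 4.5077
20 log₁₀(4.5077) = 13.079 dB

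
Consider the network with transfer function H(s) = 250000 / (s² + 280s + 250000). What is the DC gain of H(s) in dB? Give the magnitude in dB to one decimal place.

H(0) = 250000 / 250000 = 1
20 log₁₀(1) = 0.00 dB

0.0 dB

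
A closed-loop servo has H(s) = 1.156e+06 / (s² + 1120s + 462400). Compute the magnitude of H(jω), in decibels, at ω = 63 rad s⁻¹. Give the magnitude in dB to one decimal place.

|(j63)² + 1120(j63) + 462400| = |4.5843e+05 + j70560| = 4.638e+05
|H(j63)| = 1.156e+06 / 4.638e+05 = 2.4923
20 log₁₀(2.4923) = 7.93 dB

7.9 dB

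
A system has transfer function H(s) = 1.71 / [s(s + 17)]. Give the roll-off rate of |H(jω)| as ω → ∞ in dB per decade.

-40 dB/decade

With 0 zeros and 2 poles, the high-frequency asymptotic slope is 20 × (0 − 2) = -40 dB/decade.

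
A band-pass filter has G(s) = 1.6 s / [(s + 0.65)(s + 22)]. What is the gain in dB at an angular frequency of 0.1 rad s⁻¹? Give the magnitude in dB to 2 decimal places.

|j0.1| = 0.1
|j0.1 + 0.65| = √(0.1² + 0.65²) = 0.6576
|j0.1 + 22| = √(0.1² + 22²) = 22
|G(j0.1)| = 1.6 × 0.1 / (0.6576 × 22) = 0.011059
20 log₁₀(0.011059) = -39.126 dB

-39.13 dB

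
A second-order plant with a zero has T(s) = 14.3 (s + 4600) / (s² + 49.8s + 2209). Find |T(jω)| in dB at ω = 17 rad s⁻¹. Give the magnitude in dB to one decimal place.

29.9 dB

|j17 + 4600| = √(17² + 4600²) = 4600
|(j17)² + 49.8(j17) + 2209| = |1920 + j846.6| = 2098
|T(j17)| = 14.3 × 4600 / 2098 = 31.348
20 log₁₀(31.348) = 29.92 dB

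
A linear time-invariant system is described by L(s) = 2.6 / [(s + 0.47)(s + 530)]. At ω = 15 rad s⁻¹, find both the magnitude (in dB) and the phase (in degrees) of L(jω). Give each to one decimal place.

|j15 + 0.47| = √(15² + 0.47²) = 15.01
|j15 + 530| = √(15² + 530²) = 530.2
|L(j15)| = 2.6 / (15.01 × 530.2) = 0.00032675
20 log₁₀(0.00032675) = -69.72 dB
∠(j15 + 0.47) = arctan(15/0.47) = 88.21°
∠(j15 + 530) = arctan(15/530) = 1.62°
∠L(j15) = − (88.21° + 1.62°) = -89.83°

|L| = -69.7 dB, ∠L = -89.8°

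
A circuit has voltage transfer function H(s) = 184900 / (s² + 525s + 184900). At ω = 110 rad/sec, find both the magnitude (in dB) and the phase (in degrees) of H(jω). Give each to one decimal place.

|H| = 0.1 dB, ∠H = -18.5°

|(j110)² + 525(j110) + 184900| = |1.728e+05 + j57750| = 1.822e+05
|H(j110)| = 184900 / 1.822e+05 = 1.0148
20 log₁₀(1.0148) = 0.13 dB
∠[(j110)² + 525(j110) + 184900] = ∠[1.728e+05 + j57750] = 18.48°
∠H(j110) = −18.48° = -18.48°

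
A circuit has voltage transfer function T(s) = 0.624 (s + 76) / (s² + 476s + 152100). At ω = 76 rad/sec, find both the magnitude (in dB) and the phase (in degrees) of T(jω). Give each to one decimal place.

|T| = -67.0 dB, ∠T = 31.1°

|j76 + 76| = √(76² + 76²) = 107.5
|(j76)² + 476(j76) + 152100| = |1.4632e+05 + j36176| = 1.507e+05
|T(j76)| = 0.624 × 107.5 / 1.507e+05 = 0.00044495
20 log₁₀(0.00044495) = -67.03 dB
∠(j76 + 76) = arctan(76/76) = 45.00°
∠[(j76)² + 476(j76) + 152100] = ∠[1.4632e+05 + j36176] = 13.89°
∠T(j76) = 45.00° − 13.89° = 31.11°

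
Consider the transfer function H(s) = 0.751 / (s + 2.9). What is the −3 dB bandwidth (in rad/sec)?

For a single-pole low-pass, the −3 dB point is at the pole: ω = 2.9 rad/sec.

2.9 rad/sec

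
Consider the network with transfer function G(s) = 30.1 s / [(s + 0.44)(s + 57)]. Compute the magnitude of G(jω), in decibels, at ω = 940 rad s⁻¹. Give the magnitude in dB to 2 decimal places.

-29.91 dB

|j940| = 940
|j940 + 0.44| = √(940² + 0.44²) = 940
|j940 + 57| = √(940² + 57²) = 941.7
|G(j940)| = 30.1 × 940 / (940 × 941.7) = 0.031963
20 log₁₀(0.031963) = -29.907 dB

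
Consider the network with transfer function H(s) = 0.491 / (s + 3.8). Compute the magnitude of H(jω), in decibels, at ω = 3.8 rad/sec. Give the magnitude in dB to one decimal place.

|j3.8 + 3.8| = √(3.8² + 3.8²) = 5.374
|H(j3.8)| = 0.491 / 5.374 = 0.091366
20 log₁₀(0.091366) = -20.78 dB

-20.8 dB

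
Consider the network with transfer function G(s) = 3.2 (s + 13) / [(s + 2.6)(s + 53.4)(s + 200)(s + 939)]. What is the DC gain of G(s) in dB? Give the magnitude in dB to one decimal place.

-115.9 dB

G(0) = 3.2 × 13 / (2.6 × 53.4 × 200 × 939) = 1.5954e-06
20 log₁₀(1.5954e-06) = -115.94 dB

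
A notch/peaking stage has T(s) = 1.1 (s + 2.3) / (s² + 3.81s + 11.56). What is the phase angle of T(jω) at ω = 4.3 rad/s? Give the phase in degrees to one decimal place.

-51.1 deg

∠(j4.3 + 2.3) = arctan(4.3/2.3) = 61.86°
∠[(j4.3)² + 3.81(j4.3) + 11.56] = ∠[-6.93 + j16.383] = 112.93°
∠T(j4.3) = 61.86° − 112.93° = -51.07°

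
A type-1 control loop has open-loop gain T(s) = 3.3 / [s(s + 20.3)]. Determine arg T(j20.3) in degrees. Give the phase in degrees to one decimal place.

∠(j20.3 + 20.3) = arctan(20.3/20.3) = 45.00°
∠(j20.3) = 90.00°
∠T(j20.3) = − (45.00° + 90.00°) = -135.00°

-135.0°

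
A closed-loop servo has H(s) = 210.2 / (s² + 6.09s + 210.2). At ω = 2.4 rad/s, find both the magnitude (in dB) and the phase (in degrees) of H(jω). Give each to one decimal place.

|(j2.4)² + 6.09(j2.4) + 210.2| = |204.44 + j14.616| = 205
|H(j2.4)| = 210.2 / 205 = 1.0256
20 log₁₀(1.0256) = 0.22 dB
∠[(j2.4)² + 6.09(j2.4) + 210.2] = ∠[204.44 + j14.616] = 4.09°
∠H(j2.4) = −4.09° = -4.09°

|H| = 0.2 dB, ∠H = -4.1 deg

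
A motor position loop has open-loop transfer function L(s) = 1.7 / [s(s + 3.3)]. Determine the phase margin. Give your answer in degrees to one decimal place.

81.2°

Gain crossover: |L(jω)| = 1 at ω ≈ 0.509 rad/s.
∠L(j0.509) = −90° − arctan(0.509/3.3) ≈ -98.77°
PM = 180° + (-98.77°) = 81.23°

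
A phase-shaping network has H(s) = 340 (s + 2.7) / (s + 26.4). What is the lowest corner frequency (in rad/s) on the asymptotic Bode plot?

2.7 rad/s

Break frequencies occur at each pole and zero magnitude: 2.7 rad/s, 26.4 rad/s.
The lowest is 2.7 rad/s.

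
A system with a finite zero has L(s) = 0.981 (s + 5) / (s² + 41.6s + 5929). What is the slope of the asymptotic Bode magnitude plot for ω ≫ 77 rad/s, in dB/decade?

-20 dB/decade

With 1 zero and 2 poles, the high-frequency asymptotic slope is 20 × (1 − 2) = -20 dB/decade.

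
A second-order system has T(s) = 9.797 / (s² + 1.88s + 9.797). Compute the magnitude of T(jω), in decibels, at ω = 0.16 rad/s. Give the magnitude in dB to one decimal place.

|(j0.16)² + 1.88(j0.16) + 9.797| = |9.7714 + j0.3008| = 9.776
|T(j0.16)| = 9.797 / 9.776 = 1.0021
20 log₁₀(1.0021) = 0.02 dB

0.0 dB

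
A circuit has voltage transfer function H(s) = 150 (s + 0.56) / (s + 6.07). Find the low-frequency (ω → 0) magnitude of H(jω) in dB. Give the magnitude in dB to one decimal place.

22.8 dB

H(0) = 150 × 0.56 / 6.07 = 13.839
20 log₁₀(13.839) = 22.82 dB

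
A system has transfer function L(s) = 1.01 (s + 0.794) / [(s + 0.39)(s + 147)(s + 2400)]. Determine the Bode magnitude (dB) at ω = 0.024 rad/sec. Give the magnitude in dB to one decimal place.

|j0.024 + 0.794| = √(0.024² + 0.794²) = 0.7944
|j0.024 + 0.39| = √(0.024² + 0.39²) = 0.3907
|j0.024 + 147| = √(0.024² + 147²) = 147
|j0.024 + 2400| = √(0.024² + 2400²) = 2400
|L(j0.024)| = 1.01 × 0.7944 / (0.3907 × 147 × 2400) = 5.82e-06
20 log₁₀(5.82e-06) = -104.70 dB

-104.7 dB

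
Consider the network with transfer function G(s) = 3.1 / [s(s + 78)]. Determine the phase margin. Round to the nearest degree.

90 deg

Gain crossover: |G(jω)| = 1 at ω ≈ 0.0397 rad s⁻¹.
∠G(j0.0397) = −90° − arctan(0.0397/78) ≈ -90.03°
PM = 180° + (-90.03°) = 89.97°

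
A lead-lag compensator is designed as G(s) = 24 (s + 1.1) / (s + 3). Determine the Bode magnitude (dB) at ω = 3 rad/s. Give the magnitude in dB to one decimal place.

25.1 dB

|j3 + 1.1| = √(3² + 1.1²) = 3.195
|j3 + 3| = √(3² + 3²) = 4.243
|G(j3)| = 24 × 3.195 / 4.243 = 18.075
20 log₁₀(18.075) = 25.14 dB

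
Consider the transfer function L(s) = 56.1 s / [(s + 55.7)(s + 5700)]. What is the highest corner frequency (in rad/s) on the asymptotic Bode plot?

Break frequencies occur at each pole and zero magnitude: 55.7 rad/s, 5700 rad/s.
The highest is 5700 rad/s.

5700 rad/s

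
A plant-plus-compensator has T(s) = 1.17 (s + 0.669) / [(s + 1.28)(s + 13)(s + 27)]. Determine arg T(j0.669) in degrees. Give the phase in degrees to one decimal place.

∠(j0.669 + 0.669) = arctan(0.669/0.669) = 45.00°
∠(j0.669 + 1.28) = arctan(0.669/1.28) = 27.59°
∠(j0.669 + 13) = arctan(0.669/13) = 2.95°
∠(j0.669 + 27) = arctan(0.669/27) = 1.42°
∠T(j0.669) = 45.00° − (27.59° + 2.95° + 1.42°) = 13.04°

13.0°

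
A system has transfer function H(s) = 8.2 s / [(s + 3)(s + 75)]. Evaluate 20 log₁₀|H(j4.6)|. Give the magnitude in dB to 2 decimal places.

|j4.6| = 4.6
|j4.6 + 3| = √(4.6² + 3²) = 5.492
|j4.6 + 75| = √(4.6² + 75²) = 75.14
|H(j4.6)| = 8.2 × 4.6 / (5.492 × 75.14) = 0.091407
20 log₁₀(0.091407) = -20.780 dB

-20.78 dB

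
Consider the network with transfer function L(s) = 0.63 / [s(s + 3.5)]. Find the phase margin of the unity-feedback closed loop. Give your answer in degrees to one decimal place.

87.1°

Gain crossover: |L(jω)| = 1 at ω ≈ 0.18 rad s⁻¹.
∠L(j0.18) = −90° − arctan(0.18/3.5) ≈ -92.94°
PM = 180° + (-92.94°) = 87.06°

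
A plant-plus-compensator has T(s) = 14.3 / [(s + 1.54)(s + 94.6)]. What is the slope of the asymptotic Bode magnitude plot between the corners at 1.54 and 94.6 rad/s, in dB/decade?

-20 dB/decade

In this band the factors already past their corner are: pole at 1.54; net slope = -20 dB/decade.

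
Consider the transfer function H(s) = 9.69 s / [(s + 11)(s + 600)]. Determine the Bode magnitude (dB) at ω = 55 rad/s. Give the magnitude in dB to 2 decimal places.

-36.04 dB

|j55| = 55
|j55 + 11| = √(55² + 11²) = 56.09
|j55 + 600| = √(55² + 600²) = 602.5
|H(j55)| = 9.69 × 55 / (56.09 × 602.5) = 0.01577
20 log₁₀(0.01577) = -36.043 dB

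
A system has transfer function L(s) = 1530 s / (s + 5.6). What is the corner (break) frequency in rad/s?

5.6 rad/s

The single real pole at s = −5.6 gives a corner at ω = 5.6 rad/s.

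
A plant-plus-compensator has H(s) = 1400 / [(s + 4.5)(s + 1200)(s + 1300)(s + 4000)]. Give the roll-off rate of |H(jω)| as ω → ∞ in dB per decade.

With 0 zeros and 4 poles, the high-frequency asymptotic slope is 20 × (0 − 4) = -80 dB/decade.

-80 dB/decade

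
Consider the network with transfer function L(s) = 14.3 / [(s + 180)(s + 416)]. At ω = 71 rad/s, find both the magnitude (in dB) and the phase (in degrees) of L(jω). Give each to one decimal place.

|j71 + 180| = √(71² + 180²) = 193.5
|j71 + 416| = √(71² + 416²) = 422
|L(j71)| = 14.3 / (193.5 × 422) = 0.00017512
20 log₁₀(0.00017512) = -75.13 dB
∠(j71 + 180) = arctan(71/180) = 21.53°
∠(j71 + 416) = arctan(71/416) = 9.69°
∠L(j71) = − (21.53° + 9.69°) = -31.21°

|L| = -75.1 dB, ∠L = -31.2°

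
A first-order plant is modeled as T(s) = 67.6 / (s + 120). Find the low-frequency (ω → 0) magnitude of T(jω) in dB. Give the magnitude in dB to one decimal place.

T(0) = 67.6 / 120 = 0.56333
20 log₁₀(0.56333) = -4.98 dB

-5.0 dB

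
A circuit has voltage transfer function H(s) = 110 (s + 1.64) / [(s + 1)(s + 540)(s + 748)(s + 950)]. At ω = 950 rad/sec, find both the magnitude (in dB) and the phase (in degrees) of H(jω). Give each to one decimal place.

|H| = -144.2 dB, ∠H = -157.2°

|j950 + 1.64| = √(950² + 1.64²) = 950
|j950 + 1| = √(950² + 1²) = 950
|j950 + 540| = √(950² + 540²) = 1093
|j950 + 748| = √(950² + 748²) = 1209
|j950 + 950| = √(950² + 950²) = 1344
|H(j950)| = 110 × 950 / (950 × 1093 × 1209 × 1344) = 6.1967e-08
20 log₁₀(6.1967e-08) = -144.16 dB
∠(j950 + 1.64) = arctan(950/1.64) = 89.90°
∠(j950 + 1) = arctan(950/1) = 89.94°
∠(j950 + 540) = arctan(950/540) = 60.39°
∠(j950 + 748) = arctan(950/748) = 51.78°
∠(j950 + 950) = arctan(950/950) = 45.00°
∠H(j950) = 89.90° − (89.94° + 60.39° + 51.78° + 45.00°) = -157.21°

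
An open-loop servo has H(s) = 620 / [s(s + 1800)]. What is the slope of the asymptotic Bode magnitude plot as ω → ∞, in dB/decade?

-40 dB/decade

With 0 zeros and 2 poles, the high-frequency asymptotic slope is 20 × (0 − 2) = -40 dB/decade.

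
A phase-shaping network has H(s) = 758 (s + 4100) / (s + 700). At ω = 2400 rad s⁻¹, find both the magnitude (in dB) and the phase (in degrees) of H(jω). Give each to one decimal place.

|H| = 63.2 dB, ∠H = -43.4°

|j2400 + 4100| = √(2400² + 4100²) = 4751
|j2400 + 700| = √(2400² + 700²) = 2500
|H(j2400)| = 758 × 4751 / 2500 = 1440.4
20 log₁₀(1440.4) = 63.17 dB
∠(j2400 + 4100) = arctan(2400/4100) = 30.34°
∠(j2400 + 700) = arctan(2400/700) = 73.74°
∠H(j2400) = 30.34° − 73.74° = -43.40°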